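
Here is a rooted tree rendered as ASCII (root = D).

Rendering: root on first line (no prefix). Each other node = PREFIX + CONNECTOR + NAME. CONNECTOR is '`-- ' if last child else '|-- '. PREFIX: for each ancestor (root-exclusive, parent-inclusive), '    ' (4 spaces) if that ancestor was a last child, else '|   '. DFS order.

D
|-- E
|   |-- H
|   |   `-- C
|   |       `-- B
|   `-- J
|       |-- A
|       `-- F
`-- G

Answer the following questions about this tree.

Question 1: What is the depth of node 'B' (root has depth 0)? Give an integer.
Answer: 4

Derivation:
Path from root to B: D -> E -> H -> C -> B
Depth = number of edges = 4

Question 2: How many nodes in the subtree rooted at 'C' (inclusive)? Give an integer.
Answer: 2

Derivation:
Subtree rooted at C contains: B, C
Count = 2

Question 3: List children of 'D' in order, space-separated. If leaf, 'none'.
Answer: E G

Derivation:
Node D's children (from adjacency): E, G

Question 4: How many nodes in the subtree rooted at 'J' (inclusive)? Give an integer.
Subtree rooted at J contains: A, F, J
Count = 3

Answer: 3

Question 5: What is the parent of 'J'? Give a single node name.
Answer: E

Derivation:
Scan adjacency: J appears as child of E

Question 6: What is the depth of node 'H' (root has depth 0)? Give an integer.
Answer: 2

Derivation:
Path from root to H: D -> E -> H
Depth = number of edges = 2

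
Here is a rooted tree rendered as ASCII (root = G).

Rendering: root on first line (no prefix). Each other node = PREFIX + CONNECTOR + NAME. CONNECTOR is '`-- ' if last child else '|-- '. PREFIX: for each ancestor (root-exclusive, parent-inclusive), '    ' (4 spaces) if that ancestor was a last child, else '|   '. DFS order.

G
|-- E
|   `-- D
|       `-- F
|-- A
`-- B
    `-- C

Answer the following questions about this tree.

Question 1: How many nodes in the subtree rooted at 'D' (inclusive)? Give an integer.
Answer: 2

Derivation:
Subtree rooted at D contains: D, F
Count = 2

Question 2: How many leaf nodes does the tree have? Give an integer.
Answer: 3

Derivation:
Leaves (nodes with no children): A, C, F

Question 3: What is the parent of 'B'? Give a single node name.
Scan adjacency: B appears as child of G

Answer: G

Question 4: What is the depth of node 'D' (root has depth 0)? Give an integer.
Path from root to D: G -> E -> D
Depth = number of edges = 2

Answer: 2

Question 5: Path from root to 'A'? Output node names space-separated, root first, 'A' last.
Answer: G A

Derivation:
Walk down from root: G -> A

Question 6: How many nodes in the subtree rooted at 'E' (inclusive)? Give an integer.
Answer: 3

Derivation:
Subtree rooted at E contains: D, E, F
Count = 3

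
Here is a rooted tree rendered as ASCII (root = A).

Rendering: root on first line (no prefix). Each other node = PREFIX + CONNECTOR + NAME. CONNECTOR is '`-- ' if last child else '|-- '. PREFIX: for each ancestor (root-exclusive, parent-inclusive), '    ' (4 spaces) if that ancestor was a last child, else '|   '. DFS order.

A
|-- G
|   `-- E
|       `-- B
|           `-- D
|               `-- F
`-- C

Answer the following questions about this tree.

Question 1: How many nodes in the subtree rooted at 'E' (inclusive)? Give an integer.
Answer: 4

Derivation:
Subtree rooted at E contains: B, D, E, F
Count = 4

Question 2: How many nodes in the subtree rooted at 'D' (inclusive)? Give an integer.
Subtree rooted at D contains: D, F
Count = 2

Answer: 2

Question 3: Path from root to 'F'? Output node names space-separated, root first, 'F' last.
Answer: A G E B D F

Derivation:
Walk down from root: A -> G -> E -> B -> D -> F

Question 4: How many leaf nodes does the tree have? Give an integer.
Leaves (nodes with no children): C, F

Answer: 2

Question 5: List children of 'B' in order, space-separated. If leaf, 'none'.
Node B's children (from adjacency): D

Answer: D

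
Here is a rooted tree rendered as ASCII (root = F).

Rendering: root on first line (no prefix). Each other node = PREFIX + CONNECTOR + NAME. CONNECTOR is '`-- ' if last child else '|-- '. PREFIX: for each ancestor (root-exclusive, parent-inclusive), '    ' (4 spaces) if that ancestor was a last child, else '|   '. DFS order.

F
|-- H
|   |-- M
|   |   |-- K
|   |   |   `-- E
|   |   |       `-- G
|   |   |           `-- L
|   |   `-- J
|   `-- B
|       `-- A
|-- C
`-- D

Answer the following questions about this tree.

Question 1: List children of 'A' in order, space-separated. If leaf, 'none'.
Node A's children (from adjacency): (leaf)

Answer: none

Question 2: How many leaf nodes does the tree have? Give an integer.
Leaves (nodes with no children): A, C, D, J, L

Answer: 5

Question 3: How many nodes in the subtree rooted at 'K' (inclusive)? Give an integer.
Answer: 4

Derivation:
Subtree rooted at K contains: E, G, K, L
Count = 4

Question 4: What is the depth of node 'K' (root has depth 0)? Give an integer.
Answer: 3

Derivation:
Path from root to K: F -> H -> M -> K
Depth = number of edges = 3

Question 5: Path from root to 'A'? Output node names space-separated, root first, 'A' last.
Walk down from root: F -> H -> B -> A

Answer: F H B A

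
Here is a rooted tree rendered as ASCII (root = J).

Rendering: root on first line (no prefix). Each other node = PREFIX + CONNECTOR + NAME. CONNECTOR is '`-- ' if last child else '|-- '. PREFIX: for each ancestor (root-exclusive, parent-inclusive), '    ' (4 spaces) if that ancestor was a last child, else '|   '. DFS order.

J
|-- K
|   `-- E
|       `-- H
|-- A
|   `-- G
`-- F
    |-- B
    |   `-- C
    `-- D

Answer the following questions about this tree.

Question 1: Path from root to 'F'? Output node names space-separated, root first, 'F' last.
Walk down from root: J -> F

Answer: J F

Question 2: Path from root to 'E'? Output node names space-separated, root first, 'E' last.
Answer: J K E

Derivation:
Walk down from root: J -> K -> E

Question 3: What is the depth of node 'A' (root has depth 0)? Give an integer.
Path from root to A: J -> A
Depth = number of edges = 1

Answer: 1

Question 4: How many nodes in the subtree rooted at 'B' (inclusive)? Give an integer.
Subtree rooted at B contains: B, C
Count = 2

Answer: 2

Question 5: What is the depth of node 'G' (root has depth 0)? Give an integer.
Path from root to G: J -> A -> G
Depth = number of edges = 2

Answer: 2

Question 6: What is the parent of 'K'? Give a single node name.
Answer: J

Derivation:
Scan adjacency: K appears as child of J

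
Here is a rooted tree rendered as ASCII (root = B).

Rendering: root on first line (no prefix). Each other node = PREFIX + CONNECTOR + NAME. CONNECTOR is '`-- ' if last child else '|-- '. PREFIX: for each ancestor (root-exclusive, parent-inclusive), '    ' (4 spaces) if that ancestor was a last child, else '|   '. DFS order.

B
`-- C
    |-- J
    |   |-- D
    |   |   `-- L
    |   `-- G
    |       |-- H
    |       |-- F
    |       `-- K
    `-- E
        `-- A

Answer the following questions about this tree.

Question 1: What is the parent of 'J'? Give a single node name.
Answer: C

Derivation:
Scan adjacency: J appears as child of C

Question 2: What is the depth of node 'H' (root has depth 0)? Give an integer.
Answer: 4

Derivation:
Path from root to H: B -> C -> J -> G -> H
Depth = number of edges = 4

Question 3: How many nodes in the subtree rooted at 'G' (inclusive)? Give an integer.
Answer: 4

Derivation:
Subtree rooted at G contains: F, G, H, K
Count = 4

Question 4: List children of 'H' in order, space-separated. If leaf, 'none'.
Answer: none

Derivation:
Node H's children (from adjacency): (leaf)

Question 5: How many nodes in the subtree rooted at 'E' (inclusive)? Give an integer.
Subtree rooted at E contains: A, E
Count = 2

Answer: 2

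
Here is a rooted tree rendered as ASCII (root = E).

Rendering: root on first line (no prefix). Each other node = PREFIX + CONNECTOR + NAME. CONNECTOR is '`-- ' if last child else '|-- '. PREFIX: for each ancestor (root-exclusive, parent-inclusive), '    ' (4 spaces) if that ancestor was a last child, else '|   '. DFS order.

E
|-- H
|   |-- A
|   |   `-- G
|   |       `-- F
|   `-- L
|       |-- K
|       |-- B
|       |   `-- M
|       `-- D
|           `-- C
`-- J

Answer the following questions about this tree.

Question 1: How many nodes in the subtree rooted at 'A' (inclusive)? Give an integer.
Answer: 3

Derivation:
Subtree rooted at A contains: A, F, G
Count = 3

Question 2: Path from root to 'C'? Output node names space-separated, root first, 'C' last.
Answer: E H L D C

Derivation:
Walk down from root: E -> H -> L -> D -> C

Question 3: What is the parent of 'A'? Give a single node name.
Answer: H

Derivation:
Scan adjacency: A appears as child of H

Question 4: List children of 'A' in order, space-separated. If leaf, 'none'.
Node A's children (from adjacency): G

Answer: G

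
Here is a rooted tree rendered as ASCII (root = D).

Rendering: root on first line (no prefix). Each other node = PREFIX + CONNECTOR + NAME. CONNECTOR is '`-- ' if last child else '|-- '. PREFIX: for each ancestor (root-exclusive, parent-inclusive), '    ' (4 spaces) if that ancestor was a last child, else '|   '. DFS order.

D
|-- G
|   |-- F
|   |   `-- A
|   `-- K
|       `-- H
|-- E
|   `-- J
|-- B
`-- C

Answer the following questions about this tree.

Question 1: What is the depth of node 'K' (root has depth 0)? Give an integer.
Path from root to K: D -> G -> K
Depth = number of edges = 2

Answer: 2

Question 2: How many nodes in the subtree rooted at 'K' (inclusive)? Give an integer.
Answer: 2

Derivation:
Subtree rooted at K contains: H, K
Count = 2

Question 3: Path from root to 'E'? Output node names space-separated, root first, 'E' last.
Walk down from root: D -> E

Answer: D E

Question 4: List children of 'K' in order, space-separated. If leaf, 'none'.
Node K's children (from adjacency): H

Answer: H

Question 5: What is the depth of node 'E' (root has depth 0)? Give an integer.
Path from root to E: D -> E
Depth = number of edges = 1

Answer: 1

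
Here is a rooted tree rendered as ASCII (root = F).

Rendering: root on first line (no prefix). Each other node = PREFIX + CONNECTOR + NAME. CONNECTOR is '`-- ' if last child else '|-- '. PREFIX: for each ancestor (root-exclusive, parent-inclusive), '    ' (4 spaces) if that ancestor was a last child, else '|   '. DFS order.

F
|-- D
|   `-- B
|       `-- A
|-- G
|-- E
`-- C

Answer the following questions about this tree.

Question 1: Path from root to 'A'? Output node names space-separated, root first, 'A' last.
Answer: F D B A

Derivation:
Walk down from root: F -> D -> B -> A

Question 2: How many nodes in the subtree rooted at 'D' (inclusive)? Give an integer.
Subtree rooted at D contains: A, B, D
Count = 3

Answer: 3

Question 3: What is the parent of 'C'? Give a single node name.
Scan adjacency: C appears as child of F

Answer: F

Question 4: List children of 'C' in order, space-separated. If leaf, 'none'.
Answer: none

Derivation:
Node C's children (from adjacency): (leaf)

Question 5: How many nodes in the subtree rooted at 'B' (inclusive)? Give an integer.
Answer: 2

Derivation:
Subtree rooted at B contains: A, B
Count = 2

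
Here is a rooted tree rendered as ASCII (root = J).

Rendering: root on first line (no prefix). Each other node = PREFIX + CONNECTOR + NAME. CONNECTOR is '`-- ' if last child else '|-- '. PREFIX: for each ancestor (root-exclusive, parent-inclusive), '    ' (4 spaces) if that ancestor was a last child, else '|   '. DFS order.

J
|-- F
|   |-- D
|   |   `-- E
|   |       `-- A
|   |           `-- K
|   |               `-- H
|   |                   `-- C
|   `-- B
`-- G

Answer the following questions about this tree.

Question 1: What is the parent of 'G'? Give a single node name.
Answer: J

Derivation:
Scan adjacency: G appears as child of J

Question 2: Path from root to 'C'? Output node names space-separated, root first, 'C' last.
Walk down from root: J -> F -> D -> E -> A -> K -> H -> C

Answer: J F D E A K H C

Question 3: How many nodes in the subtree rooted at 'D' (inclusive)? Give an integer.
Answer: 6

Derivation:
Subtree rooted at D contains: A, C, D, E, H, K
Count = 6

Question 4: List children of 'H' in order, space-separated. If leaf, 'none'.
Answer: C

Derivation:
Node H's children (from adjacency): C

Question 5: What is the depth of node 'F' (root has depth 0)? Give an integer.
Answer: 1

Derivation:
Path from root to F: J -> F
Depth = number of edges = 1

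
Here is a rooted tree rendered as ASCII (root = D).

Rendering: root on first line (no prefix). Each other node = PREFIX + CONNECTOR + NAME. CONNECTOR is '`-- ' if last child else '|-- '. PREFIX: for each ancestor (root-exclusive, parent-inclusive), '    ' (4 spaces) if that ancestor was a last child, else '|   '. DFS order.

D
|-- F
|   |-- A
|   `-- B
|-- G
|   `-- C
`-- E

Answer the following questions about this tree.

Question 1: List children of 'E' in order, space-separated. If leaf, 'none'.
Answer: none

Derivation:
Node E's children (from adjacency): (leaf)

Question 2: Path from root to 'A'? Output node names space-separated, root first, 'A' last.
Answer: D F A

Derivation:
Walk down from root: D -> F -> A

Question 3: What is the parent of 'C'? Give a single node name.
Answer: G

Derivation:
Scan adjacency: C appears as child of G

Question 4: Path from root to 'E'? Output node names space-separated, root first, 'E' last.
Answer: D E

Derivation:
Walk down from root: D -> E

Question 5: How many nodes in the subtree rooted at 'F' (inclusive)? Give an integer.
Subtree rooted at F contains: A, B, F
Count = 3

Answer: 3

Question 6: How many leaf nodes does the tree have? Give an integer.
Answer: 4

Derivation:
Leaves (nodes with no children): A, B, C, E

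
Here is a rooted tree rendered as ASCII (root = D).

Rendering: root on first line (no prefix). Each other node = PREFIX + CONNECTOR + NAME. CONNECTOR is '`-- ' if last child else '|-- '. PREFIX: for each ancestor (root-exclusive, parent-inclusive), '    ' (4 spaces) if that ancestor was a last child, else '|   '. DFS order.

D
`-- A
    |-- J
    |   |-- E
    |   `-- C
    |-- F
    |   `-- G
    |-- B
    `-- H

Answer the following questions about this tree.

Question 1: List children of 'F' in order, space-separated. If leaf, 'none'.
Answer: G

Derivation:
Node F's children (from adjacency): G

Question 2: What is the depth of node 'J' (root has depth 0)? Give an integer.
Answer: 2

Derivation:
Path from root to J: D -> A -> J
Depth = number of edges = 2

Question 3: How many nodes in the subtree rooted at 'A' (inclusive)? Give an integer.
Subtree rooted at A contains: A, B, C, E, F, G, H, J
Count = 8

Answer: 8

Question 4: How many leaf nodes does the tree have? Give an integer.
Answer: 5

Derivation:
Leaves (nodes with no children): B, C, E, G, H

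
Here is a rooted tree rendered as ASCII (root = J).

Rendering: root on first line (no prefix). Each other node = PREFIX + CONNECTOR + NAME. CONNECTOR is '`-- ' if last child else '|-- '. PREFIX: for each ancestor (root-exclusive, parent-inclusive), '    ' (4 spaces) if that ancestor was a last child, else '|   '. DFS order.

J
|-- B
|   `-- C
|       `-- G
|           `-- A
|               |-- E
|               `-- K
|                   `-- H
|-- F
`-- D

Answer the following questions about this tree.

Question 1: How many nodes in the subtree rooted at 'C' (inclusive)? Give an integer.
Answer: 6

Derivation:
Subtree rooted at C contains: A, C, E, G, H, K
Count = 6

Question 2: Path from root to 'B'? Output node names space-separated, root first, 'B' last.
Walk down from root: J -> B

Answer: J B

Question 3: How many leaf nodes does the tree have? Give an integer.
Leaves (nodes with no children): D, E, F, H

Answer: 4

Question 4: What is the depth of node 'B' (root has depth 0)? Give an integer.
Answer: 1

Derivation:
Path from root to B: J -> B
Depth = number of edges = 1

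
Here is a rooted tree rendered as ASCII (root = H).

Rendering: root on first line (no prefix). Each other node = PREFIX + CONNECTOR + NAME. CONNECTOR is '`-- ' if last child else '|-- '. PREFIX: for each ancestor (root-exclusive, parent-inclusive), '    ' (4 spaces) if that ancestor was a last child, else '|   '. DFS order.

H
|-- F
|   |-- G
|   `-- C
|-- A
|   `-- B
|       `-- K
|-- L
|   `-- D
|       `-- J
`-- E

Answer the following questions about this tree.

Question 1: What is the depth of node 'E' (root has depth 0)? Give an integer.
Path from root to E: H -> E
Depth = number of edges = 1

Answer: 1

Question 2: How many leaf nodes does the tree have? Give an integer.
Leaves (nodes with no children): C, E, G, J, K

Answer: 5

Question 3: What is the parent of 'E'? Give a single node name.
Scan adjacency: E appears as child of H

Answer: H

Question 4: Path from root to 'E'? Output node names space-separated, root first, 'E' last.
Answer: H E

Derivation:
Walk down from root: H -> E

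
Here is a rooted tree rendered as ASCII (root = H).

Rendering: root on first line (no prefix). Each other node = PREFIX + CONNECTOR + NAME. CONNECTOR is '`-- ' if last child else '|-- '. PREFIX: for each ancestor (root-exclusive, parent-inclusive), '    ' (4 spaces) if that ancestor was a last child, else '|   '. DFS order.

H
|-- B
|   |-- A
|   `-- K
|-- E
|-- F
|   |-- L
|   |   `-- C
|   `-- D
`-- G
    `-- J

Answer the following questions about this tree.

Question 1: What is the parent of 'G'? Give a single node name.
Answer: H

Derivation:
Scan adjacency: G appears as child of H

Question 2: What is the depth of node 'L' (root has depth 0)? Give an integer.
Answer: 2

Derivation:
Path from root to L: H -> F -> L
Depth = number of edges = 2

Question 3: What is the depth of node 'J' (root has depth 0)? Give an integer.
Answer: 2

Derivation:
Path from root to J: H -> G -> J
Depth = number of edges = 2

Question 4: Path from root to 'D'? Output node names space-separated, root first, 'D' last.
Walk down from root: H -> F -> D

Answer: H F D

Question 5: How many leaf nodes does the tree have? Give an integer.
Answer: 6

Derivation:
Leaves (nodes with no children): A, C, D, E, J, K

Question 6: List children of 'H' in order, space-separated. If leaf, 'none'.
Node H's children (from adjacency): B, E, F, G

Answer: B E F G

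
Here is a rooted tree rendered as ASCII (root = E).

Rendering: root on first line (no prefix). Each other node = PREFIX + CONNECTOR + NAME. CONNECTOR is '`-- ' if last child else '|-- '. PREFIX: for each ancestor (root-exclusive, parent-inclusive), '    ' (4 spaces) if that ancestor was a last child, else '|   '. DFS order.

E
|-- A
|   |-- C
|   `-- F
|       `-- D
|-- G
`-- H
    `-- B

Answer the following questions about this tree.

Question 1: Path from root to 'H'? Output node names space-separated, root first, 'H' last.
Walk down from root: E -> H

Answer: E H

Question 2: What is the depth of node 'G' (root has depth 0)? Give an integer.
Answer: 1

Derivation:
Path from root to G: E -> G
Depth = number of edges = 1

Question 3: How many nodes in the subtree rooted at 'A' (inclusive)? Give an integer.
Answer: 4

Derivation:
Subtree rooted at A contains: A, C, D, F
Count = 4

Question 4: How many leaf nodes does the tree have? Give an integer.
Answer: 4

Derivation:
Leaves (nodes with no children): B, C, D, G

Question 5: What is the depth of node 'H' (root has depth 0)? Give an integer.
Answer: 1

Derivation:
Path from root to H: E -> H
Depth = number of edges = 1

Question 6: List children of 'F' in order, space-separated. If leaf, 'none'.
Answer: D

Derivation:
Node F's children (from adjacency): D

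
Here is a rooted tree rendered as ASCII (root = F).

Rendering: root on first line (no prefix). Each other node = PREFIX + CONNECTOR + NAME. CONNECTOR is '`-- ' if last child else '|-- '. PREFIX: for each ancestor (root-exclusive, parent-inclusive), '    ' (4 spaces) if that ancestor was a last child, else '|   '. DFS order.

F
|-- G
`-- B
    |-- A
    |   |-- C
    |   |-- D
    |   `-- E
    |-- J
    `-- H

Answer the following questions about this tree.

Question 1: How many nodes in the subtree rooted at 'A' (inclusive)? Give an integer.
Subtree rooted at A contains: A, C, D, E
Count = 4

Answer: 4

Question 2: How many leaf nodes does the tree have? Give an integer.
Leaves (nodes with no children): C, D, E, G, H, J

Answer: 6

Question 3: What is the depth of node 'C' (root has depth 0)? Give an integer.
Path from root to C: F -> B -> A -> C
Depth = number of edges = 3

Answer: 3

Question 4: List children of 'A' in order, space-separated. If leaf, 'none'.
Node A's children (from adjacency): C, D, E

Answer: C D E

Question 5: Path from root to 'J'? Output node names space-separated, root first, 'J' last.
Answer: F B J

Derivation:
Walk down from root: F -> B -> J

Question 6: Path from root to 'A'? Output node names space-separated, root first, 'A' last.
Answer: F B A

Derivation:
Walk down from root: F -> B -> A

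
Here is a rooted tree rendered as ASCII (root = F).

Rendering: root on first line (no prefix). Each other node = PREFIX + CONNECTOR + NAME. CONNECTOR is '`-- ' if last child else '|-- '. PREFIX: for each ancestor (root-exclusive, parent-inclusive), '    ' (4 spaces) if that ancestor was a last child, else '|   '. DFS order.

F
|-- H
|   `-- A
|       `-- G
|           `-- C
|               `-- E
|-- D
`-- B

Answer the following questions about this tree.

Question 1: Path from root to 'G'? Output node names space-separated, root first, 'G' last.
Walk down from root: F -> H -> A -> G

Answer: F H A G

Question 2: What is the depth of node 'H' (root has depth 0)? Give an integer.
Answer: 1

Derivation:
Path from root to H: F -> H
Depth = number of edges = 1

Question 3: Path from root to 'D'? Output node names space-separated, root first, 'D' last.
Answer: F D

Derivation:
Walk down from root: F -> D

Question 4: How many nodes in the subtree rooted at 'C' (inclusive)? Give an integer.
Answer: 2

Derivation:
Subtree rooted at C contains: C, E
Count = 2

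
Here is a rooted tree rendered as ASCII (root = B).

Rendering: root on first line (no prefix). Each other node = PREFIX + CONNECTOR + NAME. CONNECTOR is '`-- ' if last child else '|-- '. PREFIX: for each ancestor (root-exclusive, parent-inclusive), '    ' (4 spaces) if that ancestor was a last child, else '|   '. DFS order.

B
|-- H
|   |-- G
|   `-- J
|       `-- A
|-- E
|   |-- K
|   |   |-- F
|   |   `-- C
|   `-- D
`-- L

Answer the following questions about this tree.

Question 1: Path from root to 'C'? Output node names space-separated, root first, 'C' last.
Walk down from root: B -> E -> K -> C

Answer: B E K C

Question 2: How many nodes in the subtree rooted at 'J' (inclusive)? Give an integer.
Subtree rooted at J contains: A, J
Count = 2

Answer: 2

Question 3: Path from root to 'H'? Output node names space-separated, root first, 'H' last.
Answer: B H

Derivation:
Walk down from root: B -> H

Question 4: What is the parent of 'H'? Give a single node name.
Answer: B

Derivation:
Scan adjacency: H appears as child of B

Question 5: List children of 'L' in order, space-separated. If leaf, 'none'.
Node L's children (from adjacency): (leaf)

Answer: none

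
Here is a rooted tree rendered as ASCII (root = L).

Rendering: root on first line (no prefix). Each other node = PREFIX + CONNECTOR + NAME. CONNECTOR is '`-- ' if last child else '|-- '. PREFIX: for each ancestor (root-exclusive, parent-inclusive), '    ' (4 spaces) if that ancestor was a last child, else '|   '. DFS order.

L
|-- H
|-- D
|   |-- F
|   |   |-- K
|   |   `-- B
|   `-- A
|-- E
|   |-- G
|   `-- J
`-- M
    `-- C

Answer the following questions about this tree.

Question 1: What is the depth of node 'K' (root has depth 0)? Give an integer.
Path from root to K: L -> D -> F -> K
Depth = number of edges = 3

Answer: 3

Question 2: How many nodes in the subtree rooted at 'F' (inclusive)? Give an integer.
Answer: 3

Derivation:
Subtree rooted at F contains: B, F, K
Count = 3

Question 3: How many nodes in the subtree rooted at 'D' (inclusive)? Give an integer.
Answer: 5

Derivation:
Subtree rooted at D contains: A, B, D, F, K
Count = 5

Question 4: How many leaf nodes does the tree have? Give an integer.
Answer: 7

Derivation:
Leaves (nodes with no children): A, B, C, G, H, J, K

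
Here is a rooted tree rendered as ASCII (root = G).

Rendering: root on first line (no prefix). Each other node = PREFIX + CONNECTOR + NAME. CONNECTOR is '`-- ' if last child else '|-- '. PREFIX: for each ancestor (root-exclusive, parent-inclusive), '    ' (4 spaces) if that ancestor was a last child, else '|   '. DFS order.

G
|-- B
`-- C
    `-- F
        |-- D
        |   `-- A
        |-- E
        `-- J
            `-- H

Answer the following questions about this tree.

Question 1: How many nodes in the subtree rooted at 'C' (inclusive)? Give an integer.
Subtree rooted at C contains: A, C, D, E, F, H, J
Count = 7

Answer: 7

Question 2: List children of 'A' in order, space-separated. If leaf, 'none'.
Node A's children (from adjacency): (leaf)

Answer: none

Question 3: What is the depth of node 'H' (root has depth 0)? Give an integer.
Answer: 4

Derivation:
Path from root to H: G -> C -> F -> J -> H
Depth = number of edges = 4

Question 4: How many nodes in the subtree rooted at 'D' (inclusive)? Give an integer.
Subtree rooted at D contains: A, D
Count = 2

Answer: 2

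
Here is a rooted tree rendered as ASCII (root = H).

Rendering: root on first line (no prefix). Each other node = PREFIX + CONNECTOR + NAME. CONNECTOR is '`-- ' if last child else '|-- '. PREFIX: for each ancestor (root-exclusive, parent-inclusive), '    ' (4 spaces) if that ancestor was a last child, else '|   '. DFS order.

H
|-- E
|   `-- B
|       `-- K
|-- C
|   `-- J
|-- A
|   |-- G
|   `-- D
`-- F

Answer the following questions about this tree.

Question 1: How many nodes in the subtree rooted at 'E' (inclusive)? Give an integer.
Answer: 3

Derivation:
Subtree rooted at E contains: B, E, K
Count = 3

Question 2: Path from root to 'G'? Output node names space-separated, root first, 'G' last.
Answer: H A G

Derivation:
Walk down from root: H -> A -> G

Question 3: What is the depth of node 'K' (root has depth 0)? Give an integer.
Path from root to K: H -> E -> B -> K
Depth = number of edges = 3

Answer: 3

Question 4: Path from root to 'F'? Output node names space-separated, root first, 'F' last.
Answer: H F

Derivation:
Walk down from root: H -> F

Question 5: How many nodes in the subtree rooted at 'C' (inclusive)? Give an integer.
Subtree rooted at C contains: C, J
Count = 2

Answer: 2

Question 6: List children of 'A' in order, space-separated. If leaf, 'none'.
Answer: G D

Derivation:
Node A's children (from adjacency): G, D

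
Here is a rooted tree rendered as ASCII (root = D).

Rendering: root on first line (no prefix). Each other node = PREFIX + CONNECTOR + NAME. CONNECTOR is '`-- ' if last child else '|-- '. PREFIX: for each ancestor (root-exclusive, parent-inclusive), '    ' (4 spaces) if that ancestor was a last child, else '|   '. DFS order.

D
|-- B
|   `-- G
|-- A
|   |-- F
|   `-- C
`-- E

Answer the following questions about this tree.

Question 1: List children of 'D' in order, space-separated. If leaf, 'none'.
Answer: B A E

Derivation:
Node D's children (from adjacency): B, A, E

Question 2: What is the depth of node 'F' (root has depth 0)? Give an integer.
Answer: 2

Derivation:
Path from root to F: D -> A -> F
Depth = number of edges = 2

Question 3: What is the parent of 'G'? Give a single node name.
Answer: B

Derivation:
Scan adjacency: G appears as child of B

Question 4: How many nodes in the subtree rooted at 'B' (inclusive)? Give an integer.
Subtree rooted at B contains: B, G
Count = 2

Answer: 2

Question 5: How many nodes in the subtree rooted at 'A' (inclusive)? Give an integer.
Subtree rooted at A contains: A, C, F
Count = 3

Answer: 3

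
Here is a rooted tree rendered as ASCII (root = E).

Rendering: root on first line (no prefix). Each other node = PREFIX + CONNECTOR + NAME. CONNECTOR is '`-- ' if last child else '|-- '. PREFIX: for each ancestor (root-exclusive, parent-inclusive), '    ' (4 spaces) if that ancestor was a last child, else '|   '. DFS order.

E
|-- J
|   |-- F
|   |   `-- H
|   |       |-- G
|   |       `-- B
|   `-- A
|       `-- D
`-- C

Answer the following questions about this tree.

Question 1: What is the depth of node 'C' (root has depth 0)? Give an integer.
Path from root to C: E -> C
Depth = number of edges = 1

Answer: 1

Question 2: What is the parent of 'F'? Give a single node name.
Answer: J

Derivation:
Scan adjacency: F appears as child of J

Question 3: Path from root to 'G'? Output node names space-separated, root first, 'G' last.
Answer: E J F H G

Derivation:
Walk down from root: E -> J -> F -> H -> G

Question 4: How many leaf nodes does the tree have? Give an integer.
Leaves (nodes with no children): B, C, D, G

Answer: 4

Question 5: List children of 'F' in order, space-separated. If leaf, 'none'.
Node F's children (from adjacency): H

Answer: H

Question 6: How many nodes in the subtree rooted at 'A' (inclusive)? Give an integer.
Subtree rooted at A contains: A, D
Count = 2

Answer: 2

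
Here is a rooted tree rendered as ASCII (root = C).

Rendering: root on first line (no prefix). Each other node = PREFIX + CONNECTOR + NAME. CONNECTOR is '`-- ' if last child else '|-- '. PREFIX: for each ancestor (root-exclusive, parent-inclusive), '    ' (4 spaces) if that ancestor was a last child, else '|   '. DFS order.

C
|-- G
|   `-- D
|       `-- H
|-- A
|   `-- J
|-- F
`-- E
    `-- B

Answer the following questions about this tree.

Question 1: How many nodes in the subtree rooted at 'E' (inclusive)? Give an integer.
Answer: 2

Derivation:
Subtree rooted at E contains: B, E
Count = 2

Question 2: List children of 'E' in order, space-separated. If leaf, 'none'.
Node E's children (from adjacency): B

Answer: B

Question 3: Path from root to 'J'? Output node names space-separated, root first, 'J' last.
Answer: C A J

Derivation:
Walk down from root: C -> A -> J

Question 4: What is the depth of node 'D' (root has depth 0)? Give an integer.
Answer: 2

Derivation:
Path from root to D: C -> G -> D
Depth = number of edges = 2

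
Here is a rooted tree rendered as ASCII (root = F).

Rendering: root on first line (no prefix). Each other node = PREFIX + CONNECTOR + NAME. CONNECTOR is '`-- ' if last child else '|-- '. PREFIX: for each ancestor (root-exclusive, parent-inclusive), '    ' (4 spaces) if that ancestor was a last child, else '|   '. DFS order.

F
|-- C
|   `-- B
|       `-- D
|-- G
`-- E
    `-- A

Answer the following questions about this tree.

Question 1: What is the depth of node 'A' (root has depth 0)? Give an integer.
Path from root to A: F -> E -> A
Depth = number of edges = 2

Answer: 2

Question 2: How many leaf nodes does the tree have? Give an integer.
Answer: 3

Derivation:
Leaves (nodes with no children): A, D, G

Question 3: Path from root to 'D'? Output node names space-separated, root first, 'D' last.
Answer: F C B D

Derivation:
Walk down from root: F -> C -> B -> D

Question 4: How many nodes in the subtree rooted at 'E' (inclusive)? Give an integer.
Answer: 2

Derivation:
Subtree rooted at E contains: A, E
Count = 2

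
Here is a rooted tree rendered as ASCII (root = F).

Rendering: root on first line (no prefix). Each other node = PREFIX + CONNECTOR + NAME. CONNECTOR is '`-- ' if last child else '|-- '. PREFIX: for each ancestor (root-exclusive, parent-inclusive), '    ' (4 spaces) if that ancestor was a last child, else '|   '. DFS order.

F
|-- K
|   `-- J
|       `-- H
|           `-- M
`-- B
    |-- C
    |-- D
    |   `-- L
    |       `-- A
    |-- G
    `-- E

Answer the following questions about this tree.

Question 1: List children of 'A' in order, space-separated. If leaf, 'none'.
Node A's children (from adjacency): (leaf)

Answer: none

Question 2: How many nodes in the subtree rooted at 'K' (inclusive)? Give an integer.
Subtree rooted at K contains: H, J, K, M
Count = 4

Answer: 4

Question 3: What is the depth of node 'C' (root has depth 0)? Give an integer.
Answer: 2

Derivation:
Path from root to C: F -> B -> C
Depth = number of edges = 2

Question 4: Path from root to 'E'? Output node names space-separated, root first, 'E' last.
Answer: F B E

Derivation:
Walk down from root: F -> B -> E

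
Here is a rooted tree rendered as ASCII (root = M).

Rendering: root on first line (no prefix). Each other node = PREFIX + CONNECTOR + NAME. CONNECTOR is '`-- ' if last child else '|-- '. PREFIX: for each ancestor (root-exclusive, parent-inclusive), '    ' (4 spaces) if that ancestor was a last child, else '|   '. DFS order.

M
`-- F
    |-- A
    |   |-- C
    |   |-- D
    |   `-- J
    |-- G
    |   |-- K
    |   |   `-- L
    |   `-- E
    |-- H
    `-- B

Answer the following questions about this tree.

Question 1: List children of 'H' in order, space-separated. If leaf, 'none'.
Answer: none

Derivation:
Node H's children (from adjacency): (leaf)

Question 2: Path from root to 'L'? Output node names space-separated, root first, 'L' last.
Walk down from root: M -> F -> G -> K -> L

Answer: M F G K L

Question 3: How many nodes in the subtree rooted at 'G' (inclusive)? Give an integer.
Subtree rooted at G contains: E, G, K, L
Count = 4

Answer: 4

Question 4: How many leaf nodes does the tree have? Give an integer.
Leaves (nodes with no children): B, C, D, E, H, J, L

Answer: 7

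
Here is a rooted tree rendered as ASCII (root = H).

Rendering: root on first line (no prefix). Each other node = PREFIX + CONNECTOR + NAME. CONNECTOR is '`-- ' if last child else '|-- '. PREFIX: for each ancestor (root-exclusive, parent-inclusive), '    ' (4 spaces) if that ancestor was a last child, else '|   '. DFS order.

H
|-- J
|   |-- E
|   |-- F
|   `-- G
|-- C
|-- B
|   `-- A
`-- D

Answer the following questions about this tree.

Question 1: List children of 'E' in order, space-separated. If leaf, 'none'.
Node E's children (from adjacency): (leaf)

Answer: none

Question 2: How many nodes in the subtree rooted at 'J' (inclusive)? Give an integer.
Subtree rooted at J contains: E, F, G, J
Count = 4

Answer: 4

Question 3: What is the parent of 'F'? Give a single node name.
Scan adjacency: F appears as child of J

Answer: J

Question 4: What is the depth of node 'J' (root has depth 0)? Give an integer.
Answer: 1

Derivation:
Path from root to J: H -> J
Depth = number of edges = 1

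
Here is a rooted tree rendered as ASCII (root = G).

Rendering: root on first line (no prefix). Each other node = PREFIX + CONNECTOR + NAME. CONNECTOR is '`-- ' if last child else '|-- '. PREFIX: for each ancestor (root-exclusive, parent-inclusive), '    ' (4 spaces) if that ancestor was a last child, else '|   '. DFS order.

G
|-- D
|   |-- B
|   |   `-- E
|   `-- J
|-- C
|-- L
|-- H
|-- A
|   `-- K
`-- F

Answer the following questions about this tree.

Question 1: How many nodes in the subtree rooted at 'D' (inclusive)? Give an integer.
Answer: 4

Derivation:
Subtree rooted at D contains: B, D, E, J
Count = 4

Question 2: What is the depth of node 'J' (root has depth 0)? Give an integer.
Path from root to J: G -> D -> J
Depth = number of edges = 2

Answer: 2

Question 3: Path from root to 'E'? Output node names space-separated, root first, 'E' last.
Answer: G D B E

Derivation:
Walk down from root: G -> D -> B -> E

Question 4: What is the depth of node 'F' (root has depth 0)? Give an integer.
Path from root to F: G -> F
Depth = number of edges = 1

Answer: 1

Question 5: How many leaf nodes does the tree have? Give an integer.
Answer: 7

Derivation:
Leaves (nodes with no children): C, E, F, H, J, K, L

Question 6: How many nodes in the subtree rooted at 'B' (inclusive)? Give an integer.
Subtree rooted at B contains: B, E
Count = 2

Answer: 2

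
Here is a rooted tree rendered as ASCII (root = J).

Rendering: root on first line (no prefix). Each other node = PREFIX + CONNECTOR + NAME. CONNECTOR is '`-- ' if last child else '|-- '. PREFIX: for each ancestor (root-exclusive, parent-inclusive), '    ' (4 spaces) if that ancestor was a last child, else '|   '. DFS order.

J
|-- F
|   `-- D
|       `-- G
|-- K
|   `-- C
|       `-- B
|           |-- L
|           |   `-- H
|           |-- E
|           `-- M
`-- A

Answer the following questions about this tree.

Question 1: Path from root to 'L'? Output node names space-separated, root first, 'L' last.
Walk down from root: J -> K -> C -> B -> L

Answer: J K C B L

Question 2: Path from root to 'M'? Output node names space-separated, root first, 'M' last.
Answer: J K C B M

Derivation:
Walk down from root: J -> K -> C -> B -> M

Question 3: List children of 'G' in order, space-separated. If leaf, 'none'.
Node G's children (from adjacency): (leaf)

Answer: none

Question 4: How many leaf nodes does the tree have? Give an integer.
Leaves (nodes with no children): A, E, G, H, M

Answer: 5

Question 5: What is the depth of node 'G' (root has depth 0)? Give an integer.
Answer: 3

Derivation:
Path from root to G: J -> F -> D -> G
Depth = number of edges = 3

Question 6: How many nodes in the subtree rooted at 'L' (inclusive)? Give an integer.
Answer: 2

Derivation:
Subtree rooted at L contains: H, L
Count = 2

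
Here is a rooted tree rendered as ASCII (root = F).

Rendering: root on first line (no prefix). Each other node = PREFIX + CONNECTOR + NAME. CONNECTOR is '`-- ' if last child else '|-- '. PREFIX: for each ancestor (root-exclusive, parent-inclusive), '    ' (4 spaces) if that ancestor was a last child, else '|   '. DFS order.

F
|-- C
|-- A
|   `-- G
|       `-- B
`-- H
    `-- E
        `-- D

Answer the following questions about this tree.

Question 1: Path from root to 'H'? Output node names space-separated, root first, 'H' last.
Walk down from root: F -> H

Answer: F H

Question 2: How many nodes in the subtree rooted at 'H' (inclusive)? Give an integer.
Answer: 3

Derivation:
Subtree rooted at H contains: D, E, H
Count = 3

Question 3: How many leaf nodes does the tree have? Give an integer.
Leaves (nodes with no children): B, C, D

Answer: 3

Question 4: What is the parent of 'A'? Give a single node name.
Scan adjacency: A appears as child of F

Answer: F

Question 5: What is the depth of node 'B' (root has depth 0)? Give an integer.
Path from root to B: F -> A -> G -> B
Depth = number of edges = 3

Answer: 3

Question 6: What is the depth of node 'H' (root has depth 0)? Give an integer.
Answer: 1

Derivation:
Path from root to H: F -> H
Depth = number of edges = 1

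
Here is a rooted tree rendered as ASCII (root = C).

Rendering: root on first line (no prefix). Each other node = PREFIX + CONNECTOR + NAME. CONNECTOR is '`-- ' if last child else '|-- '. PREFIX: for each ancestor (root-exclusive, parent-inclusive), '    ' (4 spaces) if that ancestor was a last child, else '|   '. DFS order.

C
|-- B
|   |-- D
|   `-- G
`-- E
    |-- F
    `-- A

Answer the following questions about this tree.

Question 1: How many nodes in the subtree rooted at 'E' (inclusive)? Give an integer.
Answer: 3

Derivation:
Subtree rooted at E contains: A, E, F
Count = 3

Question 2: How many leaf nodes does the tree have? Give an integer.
Leaves (nodes with no children): A, D, F, G

Answer: 4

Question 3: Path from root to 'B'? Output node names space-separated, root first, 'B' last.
Walk down from root: C -> B

Answer: C B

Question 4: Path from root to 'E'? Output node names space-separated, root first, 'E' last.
Answer: C E

Derivation:
Walk down from root: C -> E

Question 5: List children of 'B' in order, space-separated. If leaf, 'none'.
Answer: D G

Derivation:
Node B's children (from adjacency): D, G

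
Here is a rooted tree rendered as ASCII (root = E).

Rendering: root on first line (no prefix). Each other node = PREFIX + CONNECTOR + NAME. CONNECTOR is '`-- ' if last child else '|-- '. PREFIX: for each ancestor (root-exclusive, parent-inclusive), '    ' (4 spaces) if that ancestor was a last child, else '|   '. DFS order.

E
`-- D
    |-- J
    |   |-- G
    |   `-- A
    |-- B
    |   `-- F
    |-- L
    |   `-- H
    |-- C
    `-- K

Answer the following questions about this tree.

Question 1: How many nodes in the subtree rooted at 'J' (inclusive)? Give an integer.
Subtree rooted at J contains: A, G, J
Count = 3

Answer: 3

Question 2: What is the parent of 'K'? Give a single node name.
Answer: D

Derivation:
Scan adjacency: K appears as child of D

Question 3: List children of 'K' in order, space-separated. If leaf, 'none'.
Node K's children (from adjacency): (leaf)

Answer: none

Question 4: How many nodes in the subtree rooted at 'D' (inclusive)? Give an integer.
Subtree rooted at D contains: A, B, C, D, F, G, H, J, K, L
Count = 10

Answer: 10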